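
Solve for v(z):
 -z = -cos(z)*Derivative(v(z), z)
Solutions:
 v(z) = C1 + Integral(z/cos(z), z)


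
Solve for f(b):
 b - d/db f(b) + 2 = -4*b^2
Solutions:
 f(b) = C1 + 4*b^3/3 + b^2/2 + 2*b


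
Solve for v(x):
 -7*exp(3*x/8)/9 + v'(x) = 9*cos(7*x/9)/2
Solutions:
 v(x) = C1 + 56*exp(3*x/8)/27 + 81*sin(7*x/9)/14


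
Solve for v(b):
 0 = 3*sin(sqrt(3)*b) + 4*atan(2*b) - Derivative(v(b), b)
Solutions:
 v(b) = C1 + 4*b*atan(2*b) - log(4*b^2 + 1) - sqrt(3)*cos(sqrt(3)*b)


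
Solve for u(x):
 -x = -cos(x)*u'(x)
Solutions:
 u(x) = C1 + Integral(x/cos(x), x)


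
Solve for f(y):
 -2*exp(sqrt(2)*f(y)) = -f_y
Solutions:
 f(y) = sqrt(2)*(2*log(-1/(C1 + 2*y)) - log(2))/4


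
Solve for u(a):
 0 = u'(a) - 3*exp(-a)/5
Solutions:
 u(a) = C1 - 3*exp(-a)/5


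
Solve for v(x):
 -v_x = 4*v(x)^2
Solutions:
 v(x) = 1/(C1 + 4*x)


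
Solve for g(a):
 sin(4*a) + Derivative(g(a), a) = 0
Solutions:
 g(a) = C1 + cos(4*a)/4


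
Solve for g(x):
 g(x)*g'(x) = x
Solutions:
 g(x) = -sqrt(C1 + x^2)
 g(x) = sqrt(C1 + x^2)


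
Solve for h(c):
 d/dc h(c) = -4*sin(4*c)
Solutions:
 h(c) = C1 + cos(4*c)


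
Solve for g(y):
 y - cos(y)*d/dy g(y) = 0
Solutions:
 g(y) = C1 + Integral(y/cos(y), y)


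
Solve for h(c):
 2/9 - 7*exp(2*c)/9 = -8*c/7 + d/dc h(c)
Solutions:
 h(c) = C1 + 4*c^2/7 + 2*c/9 - 7*exp(2*c)/18


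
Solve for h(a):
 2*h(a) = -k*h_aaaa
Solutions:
 h(a) = C1*exp(-2^(1/4)*a*(-1/k)^(1/4)) + C2*exp(2^(1/4)*a*(-1/k)^(1/4)) + C3*exp(-2^(1/4)*I*a*(-1/k)^(1/4)) + C4*exp(2^(1/4)*I*a*(-1/k)^(1/4))


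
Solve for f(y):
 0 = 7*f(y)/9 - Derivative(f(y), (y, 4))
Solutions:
 f(y) = C1*exp(-sqrt(3)*7^(1/4)*y/3) + C2*exp(sqrt(3)*7^(1/4)*y/3) + C3*sin(sqrt(3)*7^(1/4)*y/3) + C4*cos(sqrt(3)*7^(1/4)*y/3)


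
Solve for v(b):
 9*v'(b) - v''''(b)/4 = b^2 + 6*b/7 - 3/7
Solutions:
 v(b) = C1 + C4*exp(6^(2/3)*b) + b^3/27 + b^2/21 - b/21 + (C2*sin(3*2^(2/3)*3^(1/6)*b/2) + C3*cos(3*2^(2/3)*3^(1/6)*b/2))*exp(-6^(2/3)*b/2)


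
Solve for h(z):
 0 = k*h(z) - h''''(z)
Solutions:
 h(z) = C1*exp(-k^(1/4)*z) + C2*exp(k^(1/4)*z) + C3*exp(-I*k^(1/4)*z) + C4*exp(I*k^(1/4)*z)


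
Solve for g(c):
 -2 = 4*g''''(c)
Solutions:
 g(c) = C1 + C2*c + C3*c^2 + C4*c^3 - c^4/48


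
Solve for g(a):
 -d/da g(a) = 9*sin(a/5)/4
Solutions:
 g(a) = C1 + 45*cos(a/5)/4


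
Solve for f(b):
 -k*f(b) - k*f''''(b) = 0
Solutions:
 f(b) = (C1*sin(sqrt(2)*b/2) + C2*cos(sqrt(2)*b/2))*exp(-sqrt(2)*b/2) + (C3*sin(sqrt(2)*b/2) + C4*cos(sqrt(2)*b/2))*exp(sqrt(2)*b/2)


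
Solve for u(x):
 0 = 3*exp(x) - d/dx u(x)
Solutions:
 u(x) = C1 + 3*exp(x)


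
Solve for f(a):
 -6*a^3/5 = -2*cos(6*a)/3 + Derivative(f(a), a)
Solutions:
 f(a) = C1 - 3*a^4/10 + sin(6*a)/9


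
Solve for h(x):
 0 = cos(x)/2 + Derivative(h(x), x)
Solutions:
 h(x) = C1 - sin(x)/2


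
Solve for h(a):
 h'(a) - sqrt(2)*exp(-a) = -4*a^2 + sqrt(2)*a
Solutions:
 h(a) = C1 - 4*a^3/3 + sqrt(2)*a^2/2 - sqrt(2)*exp(-a)


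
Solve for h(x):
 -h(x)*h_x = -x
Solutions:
 h(x) = -sqrt(C1 + x^2)
 h(x) = sqrt(C1 + x^2)


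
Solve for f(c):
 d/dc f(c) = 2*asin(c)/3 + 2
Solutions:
 f(c) = C1 + 2*c*asin(c)/3 + 2*c + 2*sqrt(1 - c^2)/3


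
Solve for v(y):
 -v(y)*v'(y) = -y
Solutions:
 v(y) = -sqrt(C1 + y^2)
 v(y) = sqrt(C1 + y^2)


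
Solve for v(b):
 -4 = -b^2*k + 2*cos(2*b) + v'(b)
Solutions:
 v(b) = C1 + b^3*k/3 - 4*b - sin(2*b)


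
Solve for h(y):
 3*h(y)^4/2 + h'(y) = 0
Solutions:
 h(y) = 2^(1/3)*(1/(C1 + 9*y))^(1/3)
 h(y) = 2^(1/3)*(-3^(2/3) - 3*3^(1/6)*I)*(1/(C1 + 3*y))^(1/3)/6
 h(y) = 2^(1/3)*(-3^(2/3) + 3*3^(1/6)*I)*(1/(C1 + 3*y))^(1/3)/6


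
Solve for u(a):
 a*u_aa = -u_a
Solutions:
 u(a) = C1 + C2*log(a)


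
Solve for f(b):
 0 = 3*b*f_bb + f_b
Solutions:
 f(b) = C1 + C2*b^(2/3)


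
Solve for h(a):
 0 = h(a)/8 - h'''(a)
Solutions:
 h(a) = C3*exp(a/2) + (C1*sin(sqrt(3)*a/4) + C2*cos(sqrt(3)*a/4))*exp(-a/4)


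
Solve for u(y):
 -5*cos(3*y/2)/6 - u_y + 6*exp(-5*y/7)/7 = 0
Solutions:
 u(y) = C1 - 5*sin(3*y/2)/9 - 6*exp(-5*y/7)/5


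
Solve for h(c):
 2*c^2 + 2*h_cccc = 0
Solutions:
 h(c) = C1 + C2*c + C3*c^2 + C4*c^3 - c^6/360


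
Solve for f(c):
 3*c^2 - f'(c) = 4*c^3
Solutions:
 f(c) = C1 - c^4 + c^3


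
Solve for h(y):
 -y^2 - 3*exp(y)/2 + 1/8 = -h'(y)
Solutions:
 h(y) = C1 + y^3/3 - y/8 + 3*exp(y)/2


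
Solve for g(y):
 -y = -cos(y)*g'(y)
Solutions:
 g(y) = C1 + Integral(y/cos(y), y)


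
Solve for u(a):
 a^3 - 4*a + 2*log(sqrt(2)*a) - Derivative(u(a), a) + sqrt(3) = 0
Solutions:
 u(a) = C1 + a^4/4 - 2*a^2 + 2*a*log(a) - 2*a + a*log(2) + sqrt(3)*a


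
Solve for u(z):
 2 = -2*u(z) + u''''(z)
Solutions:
 u(z) = C1*exp(-2^(1/4)*z) + C2*exp(2^(1/4)*z) + C3*sin(2^(1/4)*z) + C4*cos(2^(1/4)*z) - 1


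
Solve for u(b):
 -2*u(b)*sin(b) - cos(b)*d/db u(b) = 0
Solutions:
 u(b) = C1*cos(b)^2


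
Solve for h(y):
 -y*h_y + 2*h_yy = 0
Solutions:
 h(y) = C1 + C2*erfi(y/2)


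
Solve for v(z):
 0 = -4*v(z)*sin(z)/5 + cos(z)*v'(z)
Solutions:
 v(z) = C1/cos(z)^(4/5)


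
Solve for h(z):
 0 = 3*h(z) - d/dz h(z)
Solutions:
 h(z) = C1*exp(3*z)


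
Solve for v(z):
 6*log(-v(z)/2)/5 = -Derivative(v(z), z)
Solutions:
 5*Integral(1/(log(-_y) - log(2)), (_y, v(z)))/6 = C1 - z


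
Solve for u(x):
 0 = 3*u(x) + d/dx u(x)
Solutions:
 u(x) = C1*exp(-3*x)


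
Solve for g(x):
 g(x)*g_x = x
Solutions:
 g(x) = -sqrt(C1 + x^2)
 g(x) = sqrt(C1 + x^2)


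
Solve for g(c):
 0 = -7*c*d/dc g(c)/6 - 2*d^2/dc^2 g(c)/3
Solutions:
 g(c) = C1 + C2*erf(sqrt(14)*c/4)


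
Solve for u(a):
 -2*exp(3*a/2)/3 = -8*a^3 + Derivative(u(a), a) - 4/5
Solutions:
 u(a) = C1 + 2*a^4 + 4*a/5 - 4*exp(3*a/2)/9


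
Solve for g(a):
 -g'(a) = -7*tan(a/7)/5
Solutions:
 g(a) = C1 - 49*log(cos(a/7))/5


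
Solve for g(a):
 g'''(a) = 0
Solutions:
 g(a) = C1 + C2*a + C3*a^2


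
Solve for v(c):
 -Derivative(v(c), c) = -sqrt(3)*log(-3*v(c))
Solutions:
 -sqrt(3)*Integral(1/(log(-_y) + log(3)), (_y, v(c)))/3 = C1 - c


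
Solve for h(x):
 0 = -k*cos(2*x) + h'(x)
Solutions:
 h(x) = C1 + k*sin(2*x)/2


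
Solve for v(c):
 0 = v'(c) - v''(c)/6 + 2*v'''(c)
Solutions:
 v(c) = C1 + (C2*sin(sqrt(287)*c/24) + C3*cos(sqrt(287)*c/24))*exp(c/24)


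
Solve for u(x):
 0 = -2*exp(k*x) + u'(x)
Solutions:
 u(x) = C1 + 2*exp(k*x)/k


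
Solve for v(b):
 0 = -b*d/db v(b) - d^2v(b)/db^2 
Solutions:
 v(b) = C1 + C2*erf(sqrt(2)*b/2)


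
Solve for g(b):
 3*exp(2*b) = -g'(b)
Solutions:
 g(b) = C1 - 3*exp(2*b)/2


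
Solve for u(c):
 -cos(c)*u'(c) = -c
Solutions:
 u(c) = C1 + Integral(c/cos(c), c)


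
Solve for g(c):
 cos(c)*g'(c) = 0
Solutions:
 g(c) = C1


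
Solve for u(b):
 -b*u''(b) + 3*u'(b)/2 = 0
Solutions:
 u(b) = C1 + C2*b^(5/2)


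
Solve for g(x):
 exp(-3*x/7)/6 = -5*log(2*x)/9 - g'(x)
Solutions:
 g(x) = C1 - 5*x*log(x)/9 + 5*x*(1 - log(2))/9 + 7*exp(-3*x/7)/18


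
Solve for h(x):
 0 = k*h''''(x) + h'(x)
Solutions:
 h(x) = C1 + C2*exp(x*(-1/k)^(1/3)) + C3*exp(x*(-1/k)^(1/3)*(-1 + sqrt(3)*I)/2) + C4*exp(-x*(-1/k)^(1/3)*(1 + sqrt(3)*I)/2)


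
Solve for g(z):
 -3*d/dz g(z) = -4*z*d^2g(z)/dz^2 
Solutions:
 g(z) = C1 + C2*z^(7/4)


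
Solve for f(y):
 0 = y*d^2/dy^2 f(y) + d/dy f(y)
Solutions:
 f(y) = C1 + C2*log(y)


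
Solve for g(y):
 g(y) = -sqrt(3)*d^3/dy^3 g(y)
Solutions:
 g(y) = C3*exp(-3^(5/6)*y/3) + (C1*sin(3^(1/3)*y/2) + C2*cos(3^(1/3)*y/2))*exp(3^(5/6)*y/6)


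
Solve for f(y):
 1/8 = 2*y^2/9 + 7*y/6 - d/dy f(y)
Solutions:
 f(y) = C1 + 2*y^3/27 + 7*y^2/12 - y/8


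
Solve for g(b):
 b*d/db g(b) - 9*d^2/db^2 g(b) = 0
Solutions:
 g(b) = C1 + C2*erfi(sqrt(2)*b/6)


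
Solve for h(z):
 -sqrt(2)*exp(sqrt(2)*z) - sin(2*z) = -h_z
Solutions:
 h(z) = C1 + exp(sqrt(2)*z) - cos(2*z)/2


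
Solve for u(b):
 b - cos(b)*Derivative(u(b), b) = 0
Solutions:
 u(b) = C1 + Integral(b/cos(b), b)


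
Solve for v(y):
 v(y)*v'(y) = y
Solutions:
 v(y) = -sqrt(C1 + y^2)
 v(y) = sqrt(C1 + y^2)


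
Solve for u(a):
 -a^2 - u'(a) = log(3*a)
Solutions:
 u(a) = C1 - a^3/3 - a*log(a) - a*log(3) + a


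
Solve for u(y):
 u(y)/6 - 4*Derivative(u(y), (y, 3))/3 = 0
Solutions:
 u(y) = C3*exp(y/2) + (C1*sin(sqrt(3)*y/4) + C2*cos(sqrt(3)*y/4))*exp(-y/4)


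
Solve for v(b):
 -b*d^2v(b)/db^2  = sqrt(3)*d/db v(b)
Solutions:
 v(b) = C1 + C2*b^(1 - sqrt(3))


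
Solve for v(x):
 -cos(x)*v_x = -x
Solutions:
 v(x) = C1 + Integral(x/cos(x), x)


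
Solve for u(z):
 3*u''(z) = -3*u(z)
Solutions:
 u(z) = C1*sin(z) + C2*cos(z)


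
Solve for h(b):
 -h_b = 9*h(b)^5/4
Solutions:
 h(b) = -I*(1/(C1 + 9*b))^(1/4)
 h(b) = I*(1/(C1 + 9*b))^(1/4)
 h(b) = -(1/(C1 + 9*b))^(1/4)
 h(b) = (1/(C1 + 9*b))^(1/4)


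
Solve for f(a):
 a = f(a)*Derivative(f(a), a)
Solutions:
 f(a) = -sqrt(C1 + a^2)
 f(a) = sqrt(C1 + a^2)


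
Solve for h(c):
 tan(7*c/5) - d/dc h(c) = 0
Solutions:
 h(c) = C1 - 5*log(cos(7*c/5))/7


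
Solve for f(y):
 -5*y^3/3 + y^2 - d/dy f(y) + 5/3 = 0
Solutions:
 f(y) = C1 - 5*y^4/12 + y^3/3 + 5*y/3


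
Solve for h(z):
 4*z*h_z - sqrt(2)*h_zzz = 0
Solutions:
 h(z) = C1 + Integral(C2*airyai(sqrt(2)*z) + C3*airybi(sqrt(2)*z), z)


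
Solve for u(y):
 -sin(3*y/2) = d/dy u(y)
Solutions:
 u(y) = C1 + 2*cos(3*y/2)/3


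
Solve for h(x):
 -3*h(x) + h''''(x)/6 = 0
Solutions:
 h(x) = C1*exp(-2^(1/4)*sqrt(3)*x) + C2*exp(2^(1/4)*sqrt(3)*x) + C3*sin(2^(1/4)*sqrt(3)*x) + C4*cos(2^(1/4)*sqrt(3)*x)


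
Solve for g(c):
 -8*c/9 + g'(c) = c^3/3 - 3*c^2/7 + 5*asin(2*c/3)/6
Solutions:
 g(c) = C1 + c^4/12 - c^3/7 + 4*c^2/9 + 5*c*asin(2*c/3)/6 + 5*sqrt(9 - 4*c^2)/12


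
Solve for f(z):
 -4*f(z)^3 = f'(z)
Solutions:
 f(z) = -sqrt(2)*sqrt(-1/(C1 - 4*z))/2
 f(z) = sqrt(2)*sqrt(-1/(C1 - 4*z))/2


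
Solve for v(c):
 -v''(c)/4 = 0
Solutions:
 v(c) = C1 + C2*c


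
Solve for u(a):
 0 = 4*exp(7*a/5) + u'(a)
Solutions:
 u(a) = C1 - 20*exp(7*a/5)/7


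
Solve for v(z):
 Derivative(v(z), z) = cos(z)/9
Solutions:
 v(z) = C1 + sin(z)/9


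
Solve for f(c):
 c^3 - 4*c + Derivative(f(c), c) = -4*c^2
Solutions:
 f(c) = C1 - c^4/4 - 4*c^3/3 + 2*c^2


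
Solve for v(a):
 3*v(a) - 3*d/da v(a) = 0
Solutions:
 v(a) = C1*exp(a)


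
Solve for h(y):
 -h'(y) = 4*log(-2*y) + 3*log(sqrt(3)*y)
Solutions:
 h(y) = C1 - 7*y*log(y) + y*(-log(48) - log(3)/2 + 7 - 4*I*pi)


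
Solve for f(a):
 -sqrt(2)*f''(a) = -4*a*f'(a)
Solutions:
 f(a) = C1 + C2*erfi(2^(1/4)*a)


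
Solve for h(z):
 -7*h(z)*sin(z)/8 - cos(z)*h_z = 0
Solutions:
 h(z) = C1*cos(z)^(7/8)


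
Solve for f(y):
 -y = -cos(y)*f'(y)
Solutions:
 f(y) = C1 + Integral(y/cos(y), y)


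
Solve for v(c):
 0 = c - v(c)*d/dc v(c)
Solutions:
 v(c) = -sqrt(C1 + c^2)
 v(c) = sqrt(C1 + c^2)


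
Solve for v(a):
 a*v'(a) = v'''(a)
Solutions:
 v(a) = C1 + Integral(C2*airyai(a) + C3*airybi(a), a)


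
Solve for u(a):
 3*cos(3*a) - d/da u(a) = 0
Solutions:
 u(a) = C1 + sin(3*a)


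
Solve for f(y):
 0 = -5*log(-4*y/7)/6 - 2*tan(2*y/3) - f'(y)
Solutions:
 f(y) = C1 - 5*y*log(-y)/6 - 5*y*log(2)/3 + 5*y/6 + 5*y*log(7)/6 + 3*log(cos(2*y/3))


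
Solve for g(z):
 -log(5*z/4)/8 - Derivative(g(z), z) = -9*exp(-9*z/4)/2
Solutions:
 g(z) = C1 - z*log(z)/8 + z*(-log(5) + 1 + 2*log(2))/8 - 2*exp(-9*z/4)


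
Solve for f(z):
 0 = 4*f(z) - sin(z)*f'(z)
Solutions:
 f(z) = C1*(cos(z)^2 - 2*cos(z) + 1)/(cos(z)^2 + 2*cos(z) + 1)


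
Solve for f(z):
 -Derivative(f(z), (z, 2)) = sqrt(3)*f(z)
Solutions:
 f(z) = C1*sin(3^(1/4)*z) + C2*cos(3^(1/4)*z)


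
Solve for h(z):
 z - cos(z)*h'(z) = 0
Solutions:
 h(z) = C1 + Integral(z/cos(z), z)


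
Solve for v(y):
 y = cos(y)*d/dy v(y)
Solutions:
 v(y) = C1 + Integral(y/cos(y), y)


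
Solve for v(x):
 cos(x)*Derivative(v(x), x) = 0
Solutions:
 v(x) = C1


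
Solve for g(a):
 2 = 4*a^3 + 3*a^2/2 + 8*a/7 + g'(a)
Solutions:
 g(a) = C1 - a^4 - a^3/2 - 4*a^2/7 + 2*a


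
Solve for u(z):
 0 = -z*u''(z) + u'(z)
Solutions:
 u(z) = C1 + C2*z^2


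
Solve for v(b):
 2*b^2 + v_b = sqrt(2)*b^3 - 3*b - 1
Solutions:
 v(b) = C1 + sqrt(2)*b^4/4 - 2*b^3/3 - 3*b^2/2 - b


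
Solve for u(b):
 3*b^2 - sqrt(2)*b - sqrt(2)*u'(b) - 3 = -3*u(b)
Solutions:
 u(b) = C1*exp(3*sqrt(2)*b/2) - b^2 - sqrt(2)*b/3 + 7/9


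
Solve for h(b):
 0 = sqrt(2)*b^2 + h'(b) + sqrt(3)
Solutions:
 h(b) = C1 - sqrt(2)*b^3/3 - sqrt(3)*b


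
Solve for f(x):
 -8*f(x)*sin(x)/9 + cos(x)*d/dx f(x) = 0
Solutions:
 f(x) = C1/cos(x)^(8/9)


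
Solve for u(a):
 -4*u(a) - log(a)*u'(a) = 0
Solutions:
 u(a) = C1*exp(-4*li(a))


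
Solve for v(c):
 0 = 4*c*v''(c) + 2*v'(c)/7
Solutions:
 v(c) = C1 + C2*c^(13/14)


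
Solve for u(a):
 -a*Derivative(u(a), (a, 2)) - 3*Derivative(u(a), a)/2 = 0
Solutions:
 u(a) = C1 + C2/sqrt(a)


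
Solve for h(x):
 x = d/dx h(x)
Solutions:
 h(x) = C1 + x^2/2


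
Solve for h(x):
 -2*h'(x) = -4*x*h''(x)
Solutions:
 h(x) = C1 + C2*x^(3/2)


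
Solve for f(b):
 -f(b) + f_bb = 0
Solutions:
 f(b) = C1*exp(-b) + C2*exp(b)


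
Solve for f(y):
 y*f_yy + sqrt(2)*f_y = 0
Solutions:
 f(y) = C1 + C2*y^(1 - sqrt(2))


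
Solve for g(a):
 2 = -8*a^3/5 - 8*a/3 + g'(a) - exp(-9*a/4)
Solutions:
 g(a) = C1 + 2*a^4/5 + 4*a^2/3 + 2*a - 4*exp(-9*a/4)/9


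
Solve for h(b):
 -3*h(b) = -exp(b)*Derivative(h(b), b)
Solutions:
 h(b) = C1*exp(-3*exp(-b))


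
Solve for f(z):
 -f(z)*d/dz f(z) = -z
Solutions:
 f(z) = -sqrt(C1 + z^2)
 f(z) = sqrt(C1 + z^2)


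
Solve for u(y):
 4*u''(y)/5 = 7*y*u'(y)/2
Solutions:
 u(y) = C1 + C2*erfi(sqrt(35)*y/4)


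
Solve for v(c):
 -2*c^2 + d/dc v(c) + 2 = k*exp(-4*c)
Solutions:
 v(c) = C1 + 2*c^3/3 - 2*c - k*exp(-4*c)/4


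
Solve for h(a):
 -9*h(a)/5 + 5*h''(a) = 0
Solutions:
 h(a) = C1*exp(-3*a/5) + C2*exp(3*a/5)


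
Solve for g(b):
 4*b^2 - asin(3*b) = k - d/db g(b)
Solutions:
 g(b) = C1 - 4*b^3/3 + b*k + b*asin(3*b) + sqrt(1 - 9*b^2)/3


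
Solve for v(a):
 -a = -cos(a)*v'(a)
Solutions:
 v(a) = C1 + Integral(a/cos(a), a)


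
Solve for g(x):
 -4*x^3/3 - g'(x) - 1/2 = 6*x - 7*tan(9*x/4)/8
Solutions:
 g(x) = C1 - x^4/3 - 3*x^2 - x/2 - 7*log(cos(9*x/4))/18


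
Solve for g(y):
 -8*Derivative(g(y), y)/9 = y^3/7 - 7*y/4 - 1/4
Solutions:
 g(y) = C1 - 9*y^4/224 + 63*y^2/64 + 9*y/32


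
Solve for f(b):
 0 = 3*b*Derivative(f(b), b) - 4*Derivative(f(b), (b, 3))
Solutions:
 f(b) = C1 + Integral(C2*airyai(6^(1/3)*b/2) + C3*airybi(6^(1/3)*b/2), b)


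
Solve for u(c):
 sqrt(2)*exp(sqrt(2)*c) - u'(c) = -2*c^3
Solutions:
 u(c) = C1 + c^4/2 + exp(sqrt(2)*c)


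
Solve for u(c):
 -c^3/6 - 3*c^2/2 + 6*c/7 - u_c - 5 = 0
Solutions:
 u(c) = C1 - c^4/24 - c^3/2 + 3*c^2/7 - 5*c


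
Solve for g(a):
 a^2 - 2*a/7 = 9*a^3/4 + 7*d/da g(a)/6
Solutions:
 g(a) = C1 - 27*a^4/56 + 2*a^3/7 - 6*a^2/49


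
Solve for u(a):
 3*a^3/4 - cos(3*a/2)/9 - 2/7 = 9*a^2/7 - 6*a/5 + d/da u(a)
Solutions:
 u(a) = C1 + 3*a^4/16 - 3*a^3/7 + 3*a^2/5 - 2*a/7 - 2*sin(3*a/2)/27


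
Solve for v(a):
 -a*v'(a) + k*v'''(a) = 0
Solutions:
 v(a) = C1 + Integral(C2*airyai(a*(1/k)^(1/3)) + C3*airybi(a*(1/k)^(1/3)), a)


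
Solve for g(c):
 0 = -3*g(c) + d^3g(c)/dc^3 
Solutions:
 g(c) = C3*exp(3^(1/3)*c) + (C1*sin(3^(5/6)*c/2) + C2*cos(3^(5/6)*c/2))*exp(-3^(1/3)*c/2)


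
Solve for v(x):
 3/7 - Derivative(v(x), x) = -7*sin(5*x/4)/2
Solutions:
 v(x) = C1 + 3*x/7 - 14*cos(5*x/4)/5


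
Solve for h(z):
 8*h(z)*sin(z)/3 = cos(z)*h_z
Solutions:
 h(z) = C1/cos(z)^(8/3)


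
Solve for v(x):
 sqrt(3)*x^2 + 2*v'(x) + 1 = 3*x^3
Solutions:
 v(x) = C1 + 3*x^4/8 - sqrt(3)*x^3/6 - x/2


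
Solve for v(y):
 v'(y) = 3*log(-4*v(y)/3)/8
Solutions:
 -8*Integral(1/(log(-_y) - log(3) + 2*log(2)), (_y, v(y)))/3 = C1 - y


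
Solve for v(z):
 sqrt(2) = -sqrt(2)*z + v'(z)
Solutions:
 v(z) = C1 + sqrt(2)*z^2/2 + sqrt(2)*z


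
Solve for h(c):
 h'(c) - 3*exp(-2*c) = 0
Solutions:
 h(c) = C1 - 3*exp(-2*c)/2


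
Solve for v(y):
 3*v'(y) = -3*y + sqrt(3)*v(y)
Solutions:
 v(y) = C1*exp(sqrt(3)*y/3) + sqrt(3)*y + 3


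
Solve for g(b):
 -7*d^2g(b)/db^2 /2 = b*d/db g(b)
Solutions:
 g(b) = C1 + C2*erf(sqrt(7)*b/7)


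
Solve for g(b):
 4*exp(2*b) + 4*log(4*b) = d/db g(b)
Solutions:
 g(b) = C1 + 4*b*log(b) + 4*b*(-1 + 2*log(2)) + 2*exp(2*b)


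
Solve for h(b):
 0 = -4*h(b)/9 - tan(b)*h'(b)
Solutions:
 h(b) = C1/sin(b)^(4/9)


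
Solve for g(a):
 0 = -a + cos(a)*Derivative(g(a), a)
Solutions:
 g(a) = C1 + Integral(a/cos(a), a)


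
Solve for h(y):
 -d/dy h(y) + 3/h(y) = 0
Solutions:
 h(y) = -sqrt(C1 + 6*y)
 h(y) = sqrt(C1 + 6*y)


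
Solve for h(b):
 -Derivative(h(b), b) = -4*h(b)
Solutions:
 h(b) = C1*exp(4*b)


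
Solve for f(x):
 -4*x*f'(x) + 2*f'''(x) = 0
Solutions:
 f(x) = C1 + Integral(C2*airyai(2^(1/3)*x) + C3*airybi(2^(1/3)*x), x)


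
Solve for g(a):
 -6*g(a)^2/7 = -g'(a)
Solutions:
 g(a) = -7/(C1 + 6*a)


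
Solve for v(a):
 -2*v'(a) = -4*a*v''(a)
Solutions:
 v(a) = C1 + C2*a^(3/2)


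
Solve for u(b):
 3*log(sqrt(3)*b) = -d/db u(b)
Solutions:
 u(b) = C1 - 3*b*log(b) - 3*b*log(3)/2 + 3*b


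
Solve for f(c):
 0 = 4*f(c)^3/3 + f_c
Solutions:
 f(c) = -sqrt(6)*sqrt(-1/(C1 - 4*c))/2
 f(c) = sqrt(6)*sqrt(-1/(C1 - 4*c))/2


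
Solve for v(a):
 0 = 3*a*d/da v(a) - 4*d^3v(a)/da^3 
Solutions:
 v(a) = C1 + Integral(C2*airyai(6^(1/3)*a/2) + C3*airybi(6^(1/3)*a/2), a)


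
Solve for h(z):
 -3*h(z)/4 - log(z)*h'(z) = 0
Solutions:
 h(z) = C1*exp(-3*li(z)/4)


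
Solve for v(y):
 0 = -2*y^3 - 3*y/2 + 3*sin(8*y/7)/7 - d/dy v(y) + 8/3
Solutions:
 v(y) = C1 - y^4/2 - 3*y^2/4 + 8*y/3 - 3*cos(8*y/7)/8


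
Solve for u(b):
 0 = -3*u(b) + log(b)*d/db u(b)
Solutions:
 u(b) = C1*exp(3*li(b))


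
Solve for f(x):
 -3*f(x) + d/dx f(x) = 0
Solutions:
 f(x) = C1*exp(3*x)


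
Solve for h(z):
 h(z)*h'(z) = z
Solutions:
 h(z) = -sqrt(C1 + z^2)
 h(z) = sqrt(C1 + z^2)


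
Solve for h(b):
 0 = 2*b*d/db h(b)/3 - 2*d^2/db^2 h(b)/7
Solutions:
 h(b) = C1 + C2*erfi(sqrt(42)*b/6)


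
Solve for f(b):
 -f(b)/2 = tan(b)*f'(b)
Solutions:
 f(b) = C1/sqrt(sin(b))


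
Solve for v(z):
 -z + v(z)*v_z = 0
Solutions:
 v(z) = -sqrt(C1 + z^2)
 v(z) = sqrt(C1 + z^2)


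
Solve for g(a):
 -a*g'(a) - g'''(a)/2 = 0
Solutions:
 g(a) = C1 + Integral(C2*airyai(-2^(1/3)*a) + C3*airybi(-2^(1/3)*a), a)


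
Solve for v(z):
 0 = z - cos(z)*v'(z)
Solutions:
 v(z) = C1 + Integral(z/cos(z), z)


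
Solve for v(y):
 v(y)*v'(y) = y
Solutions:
 v(y) = -sqrt(C1 + y^2)
 v(y) = sqrt(C1 + y^2)


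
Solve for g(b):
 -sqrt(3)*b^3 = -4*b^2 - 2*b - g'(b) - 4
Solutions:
 g(b) = C1 + sqrt(3)*b^4/4 - 4*b^3/3 - b^2 - 4*b


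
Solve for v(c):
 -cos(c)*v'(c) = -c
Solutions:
 v(c) = C1 + Integral(c/cos(c), c)


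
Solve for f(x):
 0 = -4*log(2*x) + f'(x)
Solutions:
 f(x) = C1 + 4*x*log(x) - 4*x + x*log(16)


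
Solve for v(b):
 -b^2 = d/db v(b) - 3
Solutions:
 v(b) = C1 - b^3/3 + 3*b


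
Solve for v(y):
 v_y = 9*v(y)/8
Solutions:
 v(y) = C1*exp(9*y/8)


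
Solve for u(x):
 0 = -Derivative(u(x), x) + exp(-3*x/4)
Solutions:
 u(x) = C1 - 4*exp(-3*x/4)/3


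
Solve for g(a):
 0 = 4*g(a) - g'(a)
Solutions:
 g(a) = C1*exp(4*a)


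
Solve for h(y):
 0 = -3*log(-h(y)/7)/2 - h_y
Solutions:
 2*Integral(1/(log(-_y) - log(7)), (_y, h(y)))/3 = C1 - y


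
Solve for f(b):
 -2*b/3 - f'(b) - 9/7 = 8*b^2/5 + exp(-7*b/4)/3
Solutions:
 f(b) = C1 - 8*b^3/15 - b^2/3 - 9*b/7 + 4*exp(-7*b/4)/21


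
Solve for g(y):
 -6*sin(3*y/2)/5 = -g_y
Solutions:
 g(y) = C1 - 4*cos(3*y/2)/5


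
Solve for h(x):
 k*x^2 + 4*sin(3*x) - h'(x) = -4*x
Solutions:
 h(x) = C1 + k*x^3/3 + 2*x^2 - 4*cos(3*x)/3


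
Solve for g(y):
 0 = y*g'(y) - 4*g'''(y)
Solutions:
 g(y) = C1 + Integral(C2*airyai(2^(1/3)*y/2) + C3*airybi(2^(1/3)*y/2), y)


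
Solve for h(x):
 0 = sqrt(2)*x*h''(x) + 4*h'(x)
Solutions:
 h(x) = C1 + C2*x^(1 - 2*sqrt(2))


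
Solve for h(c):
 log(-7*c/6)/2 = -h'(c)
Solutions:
 h(c) = C1 - c*log(-c)/2 + c*(-log(7) + 1 + log(6))/2


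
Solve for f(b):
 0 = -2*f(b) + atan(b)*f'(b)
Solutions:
 f(b) = C1*exp(2*Integral(1/atan(b), b))


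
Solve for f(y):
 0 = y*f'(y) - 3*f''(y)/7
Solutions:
 f(y) = C1 + C2*erfi(sqrt(42)*y/6)


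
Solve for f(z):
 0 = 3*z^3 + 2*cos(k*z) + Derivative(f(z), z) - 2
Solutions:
 f(z) = C1 - 3*z^4/4 + 2*z - 2*sin(k*z)/k


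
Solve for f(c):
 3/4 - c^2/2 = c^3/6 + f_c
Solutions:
 f(c) = C1 - c^4/24 - c^3/6 + 3*c/4


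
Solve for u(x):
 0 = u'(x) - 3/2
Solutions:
 u(x) = C1 + 3*x/2


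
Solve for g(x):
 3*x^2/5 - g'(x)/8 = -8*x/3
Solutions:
 g(x) = C1 + 8*x^3/5 + 32*x^2/3


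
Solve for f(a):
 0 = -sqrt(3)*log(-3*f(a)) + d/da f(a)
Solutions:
 -sqrt(3)*Integral(1/(log(-_y) + log(3)), (_y, f(a)))/3 = C1 - a


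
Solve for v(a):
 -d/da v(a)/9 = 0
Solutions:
 v(a) = C1


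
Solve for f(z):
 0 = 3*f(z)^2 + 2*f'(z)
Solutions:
 f(z) = 2/(C1 + 3*z)


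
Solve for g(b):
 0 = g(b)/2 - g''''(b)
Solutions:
 g(b) = C1*exp(-2^(3/4)*b/2) + C2*exp(2^(3/4)*b/2) + C3*sin(2^(3/4)*b/2) + C4*cos(2^(3/4)*b/2)


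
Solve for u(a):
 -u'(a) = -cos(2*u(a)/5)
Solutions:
 -a - 5*log(sin(2*u(a)/5) - 1)/4 + 5*log(sin(2*u(a)/5) + 1)/4 = C1


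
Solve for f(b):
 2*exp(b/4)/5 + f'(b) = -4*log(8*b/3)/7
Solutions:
 f(b) = C1 - 4*b*log(b)/7 + 4*b*(-3*log(2) + 1 + log(3))/7 - 8*exp(b/4)/5


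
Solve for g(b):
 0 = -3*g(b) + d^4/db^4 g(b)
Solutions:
 g(b) = C1*exp(-3^(1/4)*b) + C2*exp(3^(1/4)*b) + C3*sin(3^(1/4)*b) + C4*cos(3^(1/4)*b)


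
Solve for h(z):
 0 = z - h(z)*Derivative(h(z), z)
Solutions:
 h(z) = -sqrt(C1 + z^2)
 h(z) = sqrt(C1 + z^2)


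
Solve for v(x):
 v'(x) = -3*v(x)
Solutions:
 v(x) = C1*exp(-3*x)


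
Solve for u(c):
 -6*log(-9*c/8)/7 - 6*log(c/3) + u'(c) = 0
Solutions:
 u(c) = C1 + 48*c*log(c)/7 + 6*c*(-8 - 5*log(3) - 3*log(2) + I*pi)/7


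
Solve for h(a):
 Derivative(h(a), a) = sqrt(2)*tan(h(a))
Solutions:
 h(a) = pi - asin(C1*exp(sqrt(2)*a))
 h(a) = asin(C1*exp(sqrt(2)*a))


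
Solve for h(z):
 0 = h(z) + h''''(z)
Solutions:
 h(z) = (C1*sin(sqrt(2)*z/2) + C2*cos(sqrt(2)*z/2))*exp(-sqrt(2)*z/2) + (C3*sin(sqrt(2)*z/2) + C4*cos(sqrt(2)*z/2))*exp(sqrt(2)*z/2)


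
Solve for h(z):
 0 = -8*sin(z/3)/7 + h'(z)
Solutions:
 h(z) = C1 - 24*cos(z/3)/7


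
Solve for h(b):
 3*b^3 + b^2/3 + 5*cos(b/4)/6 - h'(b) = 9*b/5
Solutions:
 h(b) = C1 + 3*b^4/4 + b^3/9 - 9*b^2/10 + 10*sin(b/4)/3


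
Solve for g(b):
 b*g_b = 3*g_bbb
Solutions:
 g(b) = C1 + Integral(C2*airyai(3^(2/3)*b/3) + C3*airybi(3^(2/3)*b/3), b)


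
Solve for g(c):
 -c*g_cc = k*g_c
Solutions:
 g(c) = C1 + c^(1 - re(k))*(C2*sin(log(c)*Abs(im(k))) + C3*cos(log(c)*im(k)))


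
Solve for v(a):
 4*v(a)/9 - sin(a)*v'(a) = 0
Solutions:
 v(a) = C1*(cos(a) - 1)^(2/9)/(cos(a) + 1)^(2/9)


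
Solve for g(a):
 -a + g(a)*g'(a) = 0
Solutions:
 g(a) = -sqrt(C1 + a^2)
 g(a) = sqrt(C1 + a^2)


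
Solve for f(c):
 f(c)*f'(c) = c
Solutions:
 f(c) = -sqrt(C1 + c^2)
 f(c) = sqrt(C1 + c^2)


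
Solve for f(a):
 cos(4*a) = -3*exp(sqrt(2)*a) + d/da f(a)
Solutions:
 f(a) = C1 + 3*sqrt(2)*exp(sqrt(2)*a)/2 + sin(4*a)/4


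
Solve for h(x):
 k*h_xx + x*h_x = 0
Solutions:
 h(x) = C1 + C2*sqrt(k)*erf(sqrt(2)*x*sqrt(1/k)/2)


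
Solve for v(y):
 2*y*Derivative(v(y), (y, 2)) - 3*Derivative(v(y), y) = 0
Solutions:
 v(y) = C1 + C2*y^(5/2)


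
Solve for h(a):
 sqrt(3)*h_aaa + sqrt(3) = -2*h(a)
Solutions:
 h(a) = C3*exp(-2^(1/3)*3^(5/6)*a/3) + (C1*sin(6^(1/3)*a/2) + C2*cos(6^(1/3)*a/2))*exp(2^(1/3)*3^(5/6)*a/6) - sqrt(3)/2


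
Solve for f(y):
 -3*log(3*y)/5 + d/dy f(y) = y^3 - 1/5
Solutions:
 f(y) = C1 + y^4/4 + 3*y*log(y)/5 - 4*y/5 + 3*y*log(3)/5


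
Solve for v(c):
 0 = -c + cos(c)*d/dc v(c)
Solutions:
 v(c) = C1 + Integral(c/cos(c), c)


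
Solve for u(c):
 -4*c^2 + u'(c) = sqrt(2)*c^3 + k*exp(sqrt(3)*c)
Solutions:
 u(c) = C1 + sqrt(2)*c^4/4 + 4*c^3/3 + sqrt(3)*k*exp(sqrt(3)*c)/3


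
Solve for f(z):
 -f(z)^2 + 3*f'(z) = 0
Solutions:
 f(z) = -3/(C1 + z)


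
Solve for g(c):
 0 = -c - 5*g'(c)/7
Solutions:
 g(c) = C1 - 7*c^2/10


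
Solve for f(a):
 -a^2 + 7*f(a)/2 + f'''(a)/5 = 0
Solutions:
 f(a) = C3*exp(-2^(2/3)*35^(1/3)*a/2) + 2*a^2/7 + (C1*sin(2^(2/3)*sqrt(3)*35^(1/3)*a/4) + C2*cos(2^(2/3)*sqrt(3)*35^(1/3)*a/4))*exp(2^(2/3)*35^(1/3)*a/4)


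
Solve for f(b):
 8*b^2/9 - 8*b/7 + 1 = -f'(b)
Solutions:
 f(b) = C1 - 8*b^3/27 + 4*b^2/7 - b


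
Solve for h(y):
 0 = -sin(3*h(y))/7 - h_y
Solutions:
 y/7 + log(cos(3*h(y)) - 1)/6 - log(cos(3*h(y)) + 1)/6 = C1


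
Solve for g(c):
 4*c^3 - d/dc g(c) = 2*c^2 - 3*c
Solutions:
 g(c) = C1 + c^4 - 2*c^3/3 + 3*c^2/2


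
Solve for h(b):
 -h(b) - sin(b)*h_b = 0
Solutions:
 h(b) = C1*sqrt(cos(b) + 1)/sqrt(cos(b) - 1)


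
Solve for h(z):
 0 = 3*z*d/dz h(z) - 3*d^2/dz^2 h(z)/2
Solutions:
 h(z) = C1 + C2*erfi(z)


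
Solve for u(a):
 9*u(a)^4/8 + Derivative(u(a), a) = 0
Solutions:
 u(a) = (-3^(2/3)/3 - 3^(1/6)*I)*(1/(C1 + 9*a))^(1/3)
 u(a) = (-3^(2/3)/3 + 3^(1/6)*I)*(1/(C1 + 9*a))^(1/3)
 u(a) = 2*(1/(C1 + 27*a))^(1/3)


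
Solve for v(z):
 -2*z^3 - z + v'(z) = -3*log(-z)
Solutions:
 v(z) = C1 + z^4/2 + z^2/2 - 3*z*log(-z) + 3*z


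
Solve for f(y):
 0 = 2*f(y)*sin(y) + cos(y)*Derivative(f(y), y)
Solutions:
 f(y) = C1*cos(y)^2


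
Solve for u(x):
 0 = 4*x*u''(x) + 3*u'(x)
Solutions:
 u(x) = C1 + C2*x^(1/4)


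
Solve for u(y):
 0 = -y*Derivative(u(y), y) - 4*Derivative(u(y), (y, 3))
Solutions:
 u(y) = C1 + Integral(C2*airyai(-2^(1/3)*y/2) + C3*airybi(-2^(1/3)*y/2), y)


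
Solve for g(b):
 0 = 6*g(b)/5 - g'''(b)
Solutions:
 g(b) = C3*exp(5^(2/3)*6^(1/3)*b/5) + (C1*sin(2^(1/3)*3^(5/6)*5^(2/3)*b/10) + C2*cos(2^(1/3)*3^(5/6)*5^(2/3)*b/10))*exp(-5^(2/3)*6^(1/3)*b/10)


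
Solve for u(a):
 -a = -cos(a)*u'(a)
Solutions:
 u(a) = C1 + Integral(a/cos(a), a)


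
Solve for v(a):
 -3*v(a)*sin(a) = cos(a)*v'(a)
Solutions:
 v(a) = C1*cos(a)^3


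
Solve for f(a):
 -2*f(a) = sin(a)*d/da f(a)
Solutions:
 f(a) = C1*(cos(a) + 1)/(cos(a) - 1)


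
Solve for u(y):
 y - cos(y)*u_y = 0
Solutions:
 u(y) = C1 + Integral(y/cos(y), y)


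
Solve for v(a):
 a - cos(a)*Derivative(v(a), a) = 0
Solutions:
 v(a) = C1 + Integral(a/cos(a), a)


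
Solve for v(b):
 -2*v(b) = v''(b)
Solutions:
 v(b) = C1*sin(sqrt(2)*b) + C2*cos(sqrt(2)*b)


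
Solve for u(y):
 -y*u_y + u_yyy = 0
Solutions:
 u(y) = C1 + Integral(C2*airyai(y) + C3*airybi(y), y)


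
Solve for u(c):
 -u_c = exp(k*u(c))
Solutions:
 u(c) = Piecewise((log(1/(C1*k + c*k))/k, Ne(k, 0)), (nan, True))
 u(c) = Piecewise((C1 - c, Eq(k, 0)), (nan, True))


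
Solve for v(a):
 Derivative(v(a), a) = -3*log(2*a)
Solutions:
 v(a) = C1 - 3*a*log(a) - a*log(8) + 3*a


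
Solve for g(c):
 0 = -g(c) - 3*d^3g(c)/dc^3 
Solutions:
 g(c) = C3*exp(-3^(2/3)*c/3) + (C1*sin(3^(1/6)*c/2) + C2*cos(3^(1/6)*c/2))*exp(3^(2/3)*c/6)


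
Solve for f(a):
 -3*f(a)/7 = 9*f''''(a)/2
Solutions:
 f(a) = (C1*sin(42^(3/4)*a/42) + C2*cos(42^(3/4)*a/42))*exp(-42^(3/4)*a/42) + (C3*sin(42^(3/4)*a/42) + C4*cos(42^(3/4)*a/42))*exp(42^(3/4)*a/42)


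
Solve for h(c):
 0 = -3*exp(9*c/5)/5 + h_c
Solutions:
 h(c) = C1 + exp(9*c/5)/3


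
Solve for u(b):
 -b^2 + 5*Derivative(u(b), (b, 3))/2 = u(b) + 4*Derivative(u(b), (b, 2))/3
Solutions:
 u(b) = C1*exp(b*(-(135*sqrt(19249) + 18737)^(1/3) - 64/(135*sqrt(19249) + 18737)^(1/3) + 16)/90)*sin(sqrt(3)*b*(-(135*sqrt(19249) + 18737)^(1/3) + 64/(135*sqrt(19249) + 18737)^(1/3))/90) + C2*exp(b*(-(135*sqrt(19249) + 18737)^(1/3) - 64/(135*sqrt(19249) + 18737)^(1/3) + 16)/90)*cos(sqrt(3)*b*(-(135*sqrt(19249) + 18737)^(1/3) + 64/(135*sqrt(19249) + 18737)^(1/3))/90) + C3*exp(b*(64/(135*sqrt(19249) + 18737)^(1/3) + 8 + (135*sqrt(19249) + 18737)^(1/3))/45) - b^2 + 8/3


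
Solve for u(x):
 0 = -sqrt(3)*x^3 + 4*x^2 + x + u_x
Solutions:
 u(x) = C1 + sqrt(3)*x^4/4 - 4*x^3/3 - x^2/2


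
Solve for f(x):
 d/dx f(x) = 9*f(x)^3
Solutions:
 f(x) = -sqrt(2)*sqrt(-1/(C1 + 9*x))/2
 f(x) = sqrt(2)*sqrt(-1/(C1 + 9*x))/2


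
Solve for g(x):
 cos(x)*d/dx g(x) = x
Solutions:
 g(x) = C1 + Integral(x/cos(x), x)


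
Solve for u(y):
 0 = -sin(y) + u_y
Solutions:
 u(y) = C1 - cos(y)


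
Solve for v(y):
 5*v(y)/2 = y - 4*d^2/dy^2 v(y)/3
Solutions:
 v(y) = C1*sin(sqrt(30)*y/4) + C2*cos(sqrt(30)*y/4) + 2*y/5


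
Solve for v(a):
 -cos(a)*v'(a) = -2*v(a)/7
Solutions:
 v(a) = C1*(sin(a) + 1)^(1/7)/(sin(a) - 1)^(1/7)


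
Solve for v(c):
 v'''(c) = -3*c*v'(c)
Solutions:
 v(c) = C1 + Integral(C2*airyai(-3^(1/3)*c) + C3*airybi(-3^(1/3)*c), c)


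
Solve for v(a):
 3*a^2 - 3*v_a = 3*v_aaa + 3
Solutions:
 v(a) = C1 + C2*sin(a) + C3*cos(a) + a^3/3 - 3*a


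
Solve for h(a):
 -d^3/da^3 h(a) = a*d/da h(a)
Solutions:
 h(a) = C1 + Integral(C2*airyai(-a) + C3*airybi(-a), a)


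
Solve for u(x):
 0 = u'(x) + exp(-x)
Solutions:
 u(x) = C1 + exp(-x)


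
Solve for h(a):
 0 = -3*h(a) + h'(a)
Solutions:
 h(a) = C1*exp(3*a)


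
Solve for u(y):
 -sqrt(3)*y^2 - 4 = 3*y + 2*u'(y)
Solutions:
 u(y) = C1 - sqrt(3)*y^3/6 - 3*y^2/4 - 2*y


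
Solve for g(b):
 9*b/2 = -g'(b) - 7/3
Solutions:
 g(b) = C1 - 9*b^2/4 - 7*b/3


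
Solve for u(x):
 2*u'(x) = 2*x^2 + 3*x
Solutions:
 u(x) = C1 + x^3/3 + 3*x^2/4


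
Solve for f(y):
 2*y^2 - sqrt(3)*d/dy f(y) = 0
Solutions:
 f(y) = C1 + 2*sqrt(3)*y^3/9


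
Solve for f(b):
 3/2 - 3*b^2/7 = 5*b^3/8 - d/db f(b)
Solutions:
 f(b) = C1 + 5*b^4/32 + b^3/7 - 3*b/2


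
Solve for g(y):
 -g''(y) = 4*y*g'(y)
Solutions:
 g(y) = C1 + C2*erf(sqrt(2)*y)


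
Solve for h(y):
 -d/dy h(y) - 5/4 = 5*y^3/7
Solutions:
 h(y) = C1 - 5*y^4/28 - 5*y/4


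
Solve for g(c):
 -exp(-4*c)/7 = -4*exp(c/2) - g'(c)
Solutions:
 g(c) = C1 - 8*exp(c/2) - exp(-4*c)/28


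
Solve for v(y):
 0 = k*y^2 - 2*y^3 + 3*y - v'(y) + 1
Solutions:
 v(y) = C1 + k*y^3/3 - y^4/2 + 3*y^2/2 + y


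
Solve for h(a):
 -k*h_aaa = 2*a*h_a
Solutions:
 h(a) = C1 + Integral(C2*airyai(2^(1/3)*a*(-1/k)^(1/3)) + C3*airybi(2^(1/3)*a*(-1/k)^(1/3)), a)


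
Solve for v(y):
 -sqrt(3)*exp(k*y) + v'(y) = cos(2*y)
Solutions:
 v(y) = C1 + sin(2*y)/2 + sqrt(3)*exp(k*y)/k


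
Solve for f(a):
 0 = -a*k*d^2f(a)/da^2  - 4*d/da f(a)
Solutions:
 f(a) = C1 + a^(((re(k) - 4)*re(k) + im(k)^2)/(re(k)^2 + im(k)^2))*(C2*sin(4*log(a)*Abs(im(k))/(re(k)^2 + im(k)^2)) + C3*cos(4*log(a)*im(k)/(re(k)^2 + im(k)^2)))


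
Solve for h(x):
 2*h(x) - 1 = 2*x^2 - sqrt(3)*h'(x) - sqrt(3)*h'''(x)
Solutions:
 h(x) = C1*exp(-sqrt(3)*x*(-(3 + sqrt(10))^(1/3) + (3 + sqrt(10))^(-1/3))/6)*sin(x*((3 + sqrt(10))^(-1/3) + (3 + sqrt(10))^(1/3))/2) + C2*exp(-sqrt(3)*x*(-(3 + sqrt(10))^(1/3) + (3 + sqrt(10))^(-1/3))/6)*cos(x*((3 + sqrt(10))^(-1/3) + (3 + sqrt(10))^(1/3))/2) + C3*exp(sqrt(3)*x*(-(3 + sqrt(10))^(1/3) + (3 + sqrt(10))^(-1/3))/3) + x^2 - sqrt(3)*x + 2


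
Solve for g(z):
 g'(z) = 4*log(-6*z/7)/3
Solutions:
 g(z) = C1 + 4*z*log(-z)/3 + 4*z*(-log(7) - 1 + log(6))/3


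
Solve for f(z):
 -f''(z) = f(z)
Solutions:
 f(z) = C1*sin(z) + C2*cos(z)


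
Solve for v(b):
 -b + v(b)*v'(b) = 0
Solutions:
 v(b) = -sqrt(C1 + b^2)
 v(b) = sqrt(C1 + b^2)


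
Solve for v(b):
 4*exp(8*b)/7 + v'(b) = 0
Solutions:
 v(b) = C1 - exp(8*b)/14


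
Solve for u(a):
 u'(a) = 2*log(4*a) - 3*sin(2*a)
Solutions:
 u(a) = C1 + 2*a*log(a) - 2*a + 4*a*log(2) + 3*cos(2*a)/2


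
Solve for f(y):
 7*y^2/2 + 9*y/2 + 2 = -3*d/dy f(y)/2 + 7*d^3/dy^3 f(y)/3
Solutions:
 f(y) = C1 + C2*exp(-3*sqrt(14)*y/14) + C3*exp(3*sqrt(14)*y/14) - 7*y^3/9 - 3*y^2/2 - 232*y/27


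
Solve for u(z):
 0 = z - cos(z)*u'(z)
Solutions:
 u(z) = C1 + Integral(z/cos(z), z)


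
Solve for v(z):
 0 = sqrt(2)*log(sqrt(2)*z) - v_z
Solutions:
 v(z) = C1 + sqrt(2)*z*log(z) - sqrt(2)*z + sqrt(2)*z*log(2)/2


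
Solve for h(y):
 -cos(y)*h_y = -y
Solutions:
 h(y) = C1 + Integral(y/cos(y), y)


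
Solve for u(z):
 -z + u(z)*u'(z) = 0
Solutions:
 u(z) = -sqrt(C1 + z^2)
 u(z) = sqrt(C1 + z^2)


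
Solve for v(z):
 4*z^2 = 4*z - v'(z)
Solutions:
 v(z) = C1 - 4*z^3/3 + 2*z^2


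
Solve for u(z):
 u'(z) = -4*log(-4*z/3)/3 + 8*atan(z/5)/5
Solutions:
 u(z) = C1 - 4*z*log(-z)/3 + 8*z*atan(z/5)/5 - 8*z*log(2)/3 + 4*z/3 + 4*z*log(3)/3 - 4*log(z^2 + 25)


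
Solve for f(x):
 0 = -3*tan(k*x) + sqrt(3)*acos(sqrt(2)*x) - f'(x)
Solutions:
 f(x) = C1 + sqrt(3)*(x*acos(sqrt(2)*x) - sqrt(2)*sqrt(1 - 2*x^2)/2) - 3*Piecewise((-log(cos(k*x))/k, Ne(k, 0)), (0, True))


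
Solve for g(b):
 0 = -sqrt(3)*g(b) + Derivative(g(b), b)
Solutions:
 g(b) = C1*exp(sqrt(3)*b)


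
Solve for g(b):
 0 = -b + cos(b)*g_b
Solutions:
 g(b) = C1 + Integral(b/cos(b), b)


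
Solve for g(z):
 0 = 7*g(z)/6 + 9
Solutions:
 g(z) = -54/7


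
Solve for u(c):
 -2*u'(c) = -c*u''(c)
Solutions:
 u(c) = C1 + C2*c^3


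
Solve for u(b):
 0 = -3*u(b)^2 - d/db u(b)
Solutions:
 u(b) = 1/(C1 + 3*b)


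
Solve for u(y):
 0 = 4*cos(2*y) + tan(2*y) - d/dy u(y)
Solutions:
 u(y) = C1 - log(cos(2*y))/2 + 2*sin(2*y)


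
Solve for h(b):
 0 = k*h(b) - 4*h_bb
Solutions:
 h(b) = C1*exp(-b*sqrt(k)/2) + C2*exp(b*sqrt(k)/2)


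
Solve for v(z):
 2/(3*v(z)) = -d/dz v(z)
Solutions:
 v(z) = -sqrt(C1 - 12*z)/3
 v(z) = sqrt(C1 - 12*z)/3


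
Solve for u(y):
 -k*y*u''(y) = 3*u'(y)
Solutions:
 u(y) = C1 + y^(((re(k) - 3)*re(k) + im(k)^2)/(re(k)^2 + im(k)^2))*(C2*sin(3*log(y)*Abs(im(k))/(re(k)^2 + im(k)^2)) + C3*cos(3*log(y)*im(k)/(re(k)^2 + im(k)^2)))


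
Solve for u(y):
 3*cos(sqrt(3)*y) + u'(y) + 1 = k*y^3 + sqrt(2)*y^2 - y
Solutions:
 u(y) = C1 + k*y^4/4 + sqrt(2)*y^3/3 - y^2/2 - y - sqrt(3)*sin(sqrt(3)*y)


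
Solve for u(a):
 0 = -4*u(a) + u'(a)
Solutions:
 u(a) = C1*exp(4*a)


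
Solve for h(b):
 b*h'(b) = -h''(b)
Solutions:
 h(b) = C1 + C2*erf(sqrt(2)*b/2)


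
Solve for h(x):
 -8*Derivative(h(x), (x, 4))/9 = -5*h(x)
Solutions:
 h(x) = C1*exp(-10^(1/4)*sqrt(3)*x/2) + C2*exp(10^(1/4)*sqrt(3)*x/2) + C3*sin(10^(1/4)*sqrt(3)*x/2) + C4*cos(10^(1/4)*sqrt(3)*x/2)


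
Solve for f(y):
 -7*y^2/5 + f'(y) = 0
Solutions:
 f(y) = C1 + 7*y^3/15


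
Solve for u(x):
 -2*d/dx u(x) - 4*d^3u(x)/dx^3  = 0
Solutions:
 u(x) = C1 + C2*sin(sqrt(2)*x/2) + C3*cos(sqrt(2)*x/2)


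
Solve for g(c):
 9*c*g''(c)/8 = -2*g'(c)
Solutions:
 g(c) = C1 + C2/c^(7/9)


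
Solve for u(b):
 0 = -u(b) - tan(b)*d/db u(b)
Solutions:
 u(b) = C1/sin(b)


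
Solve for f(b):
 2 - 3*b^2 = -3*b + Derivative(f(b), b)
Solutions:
 f(b) = C1 - b^3 + 3*b^2/2 + 2*b


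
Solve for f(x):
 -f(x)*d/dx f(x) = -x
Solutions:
 f(x) = -sqrt(C1 + x^2)
 f(x) = sqrt(C1 + x^2)


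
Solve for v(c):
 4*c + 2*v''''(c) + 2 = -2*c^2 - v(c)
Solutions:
 v(c) = -2*c^2 - 4*c + (C1*sin(2^(1/4)*c/2) + C2*cos(2^(1/4)*c/2))*exp(-2^(1/4)*c/2) + (C3*sin(2^(1/4)*c/2) + C4*cos(2^(1/4)*c/2))*exp(2^(1/4)*c/2) - 2


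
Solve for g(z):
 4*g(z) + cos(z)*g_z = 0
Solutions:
 g(z) = C1*(sin(z)^2 - 2*sin(z) + 1)/(sin(z)^2 + 2*sin(z) + 1)


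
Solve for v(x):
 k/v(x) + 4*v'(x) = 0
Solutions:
 v(x) = -sqrt(C1 - 2*k*x)/2
 v(x) = sqrt(C1 - 2*k*x)/2


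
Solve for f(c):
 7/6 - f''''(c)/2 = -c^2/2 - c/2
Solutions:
 f(c) = C1 + C2*c + C3*c^2 + C4*c^3 + c^6/360 + c^5/120 + 7*c^4/72


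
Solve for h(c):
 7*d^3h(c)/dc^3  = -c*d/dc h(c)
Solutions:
 h(c) = C1 + Integral(C2*airyai(-7^(2/3)*c/7) + C3*airybi(-7^(2/3)*c/7), c)


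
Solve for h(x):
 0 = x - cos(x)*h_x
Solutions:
 h(x) = C1 + Integral(x/cos(x), x)


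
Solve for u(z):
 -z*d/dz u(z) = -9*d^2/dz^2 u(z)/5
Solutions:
 u(z) = C1 + C2*erfi(sqrt(10)*z/6)


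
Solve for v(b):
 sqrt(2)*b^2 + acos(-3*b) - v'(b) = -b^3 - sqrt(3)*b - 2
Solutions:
 v(b) = C1 + b^4/4 + sqrt(2)*b^3/3 + sqrt(3)*b^2/2 + b*acos(-3*b) + 2*b + sqrt(1 - 9*b^2)/3


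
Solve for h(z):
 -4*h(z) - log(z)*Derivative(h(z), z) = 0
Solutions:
 h(z) = C1*exp(-4*li(z))


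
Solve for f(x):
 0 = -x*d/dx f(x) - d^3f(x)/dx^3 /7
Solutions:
 f(x) = C1 + Integral(C2*airyai(-7^(1/3)*x) + C3*airybi(-7^(1/3)*x), x)


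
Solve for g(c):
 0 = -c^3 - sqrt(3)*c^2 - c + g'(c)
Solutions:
 g(c) = C1 + c^4/4 + sqrt(3)*c^3/3 + c^2/2


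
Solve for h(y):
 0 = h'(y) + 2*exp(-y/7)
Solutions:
 h(y) = C1 + 14*exp(-y/7)


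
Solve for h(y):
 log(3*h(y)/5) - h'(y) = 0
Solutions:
 -Integral(1/(log(_y) - log(5) + log(3)), (_y, h(y))) = C1 - y


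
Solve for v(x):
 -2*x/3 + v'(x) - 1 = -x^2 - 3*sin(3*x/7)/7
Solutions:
 v(x) = C1 - x^3/3 + x^2/3 + x + cos(3*x/7)


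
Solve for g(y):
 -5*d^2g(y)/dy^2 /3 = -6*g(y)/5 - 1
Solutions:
 g(y) = C1*exp(-3*sqrt(2)*y/5) + C2*exp(3*sqrt(2)*y/5) - 5/6


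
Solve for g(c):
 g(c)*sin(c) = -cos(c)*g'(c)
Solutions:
 g(c) = C1*cos(c)


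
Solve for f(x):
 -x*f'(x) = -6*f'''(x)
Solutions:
 f(x) = C1 + Integral(C2*airyai(6^(2/3)*x/6) + C3*airybi(6^(2/3)*x/6), x)


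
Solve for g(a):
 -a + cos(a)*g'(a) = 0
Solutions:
 g(a) = C1 + Integral(a/cos(a), a)


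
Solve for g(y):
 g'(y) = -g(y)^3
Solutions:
 g(y) = -sqrt(2)*sqrt(-1/(C1 - y))/2
 g(y) = sqrt(2)*sqrt(-1/(C1 - y))/2


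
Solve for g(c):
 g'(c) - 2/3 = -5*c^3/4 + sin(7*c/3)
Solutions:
 g(c) = C1 - 5*c^4/16 + 2*c/3 - 3*cos(7*c/3)/7


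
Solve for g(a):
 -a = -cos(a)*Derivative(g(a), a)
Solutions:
 g(a) = C1 + Integral(a/cos(a), a)


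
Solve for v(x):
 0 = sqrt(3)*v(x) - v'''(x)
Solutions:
 v(x) = C3*exp(3^(1/6)*x) + (C1*sin(3^(2/3)*x/2) + C2*cos(3^(2/3)*x/2))*exp(-3^(1/6)*x/2)


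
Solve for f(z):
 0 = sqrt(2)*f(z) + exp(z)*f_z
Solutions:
 f(z) = C1*exp(sqrt(2)*exp(-z))


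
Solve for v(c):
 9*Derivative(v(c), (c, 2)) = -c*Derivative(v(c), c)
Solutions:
 v(c) = C1 + C2*erf(sqrt(2)*c/6)


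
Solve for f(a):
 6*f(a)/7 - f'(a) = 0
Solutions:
 f(a) = C1*exp(6*a/7)


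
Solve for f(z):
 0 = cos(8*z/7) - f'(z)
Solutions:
 f(z) = C1 + 7*sin(8*z/7)/8


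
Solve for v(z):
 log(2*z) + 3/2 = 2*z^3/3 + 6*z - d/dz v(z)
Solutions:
 v(z) = C1 + z^4/6 + 3*z^2 - z*log(z) - z*log(2) - z/2


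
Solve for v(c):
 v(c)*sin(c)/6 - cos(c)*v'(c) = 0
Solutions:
 v(c) = C1/cos(c)^(1/6)


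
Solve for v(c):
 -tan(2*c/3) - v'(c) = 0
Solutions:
 v(c) = C1 + 3*log(cos(2*c/3))/2


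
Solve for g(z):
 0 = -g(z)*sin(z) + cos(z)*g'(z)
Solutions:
 g(z) = C1/cos(z)


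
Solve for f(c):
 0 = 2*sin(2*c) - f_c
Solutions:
 f(c) = C1 - cos(2*c)


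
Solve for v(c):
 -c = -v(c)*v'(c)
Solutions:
 v(c) = -sqrt(C1 + c^2)
 v(c) = sqrt(C1 + c^2)


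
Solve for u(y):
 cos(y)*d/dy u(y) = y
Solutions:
 u(y) = C1 + Integral(y/cos(y), y)
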